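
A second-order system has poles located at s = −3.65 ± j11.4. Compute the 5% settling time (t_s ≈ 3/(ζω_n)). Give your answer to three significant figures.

For poles at −σ ± jω_d, ζω_n = σ = 3.65, so t_s ≈ 3/σ = 0.822 s.

t_s ≈ 0.822 s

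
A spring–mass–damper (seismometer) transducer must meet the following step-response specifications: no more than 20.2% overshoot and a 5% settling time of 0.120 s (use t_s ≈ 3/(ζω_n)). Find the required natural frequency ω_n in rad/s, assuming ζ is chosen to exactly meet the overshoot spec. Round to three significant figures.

ζ = −ln(OS)/√(π² + (ln OS)²). With OS = 0.202, ln OS = −1.599 and ζ = 1.599/3.525 = 0.454.
From t_s ≈ 3/(ζω_n): ω_n = 3/(ζ·t_s) = 3/(0.454·0.120) = 55.1 rad/s.

ω_n ≈ 55.1 rad/s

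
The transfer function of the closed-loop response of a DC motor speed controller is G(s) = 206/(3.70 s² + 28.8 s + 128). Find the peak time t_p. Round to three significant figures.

t_p ≈ 0.712 s

Dividing through by 3.70: denominator becomes s² + 7.784 s + 34.59.
So ω_n = √34.59 = 5.88 rad/s and ζ = 7.784/(2·5.88) = 0.662.
ω_d = ω_n√(1−ζ²) = 4.41 rad/s. t_p = π/ω_d = 0.712 s.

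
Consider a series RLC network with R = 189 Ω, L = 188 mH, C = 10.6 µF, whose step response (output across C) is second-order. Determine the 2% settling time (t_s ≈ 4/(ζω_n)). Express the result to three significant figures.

t_s ≈ 0.00796 s

For a series RLC circuit (capacitor voltage as output), ω_n = 1/√(LC) = 1/√(188 mH · 10.6 µF) = 708 rad/s.
ζ = (R/2)·√(C/L) = (189/2)·√(10.6 µF/188 mH) = 0.710.
t_s ≈ 4/(ζω_n) = 0.00796 s.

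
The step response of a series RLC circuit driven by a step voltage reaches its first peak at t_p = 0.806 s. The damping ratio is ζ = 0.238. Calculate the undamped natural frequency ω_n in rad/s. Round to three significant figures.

Peak time t_p = π/ω_d, so ω_d = π/t_p = π/0.806 = 3.90 rad/s.
ω_n = ω_d/√(1−ζ²) = 3.90/√0.943 = 4.01 rad/s.

ω_n ≈ 4.01 rad/s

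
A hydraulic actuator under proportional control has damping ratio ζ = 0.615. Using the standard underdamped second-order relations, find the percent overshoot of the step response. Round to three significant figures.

For an underdamped second-order system, %OS = 100·exp(−πζ/√(1−ζ²)).
πζ/√(1−ζ²) = π·0.615/√(1−0.378) = 2.450, so %OS = 100·e^(−2.450) = 8.63%.

%OS ≈ 8.63%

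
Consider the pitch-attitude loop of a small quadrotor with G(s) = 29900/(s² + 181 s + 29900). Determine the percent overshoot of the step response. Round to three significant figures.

Comparing the denominator to s² + 2ζω_n s + ω_n²: ω_n = √29900 = 173 rad/s, and 2ζω_n = 181 so ζ = 181/(2·173) = 0.523.
%OS = 100 e^{−πζ/√(1−ζ²)} with ζ = 0.523 gives 14.5%.

%OS ≈ 14.5%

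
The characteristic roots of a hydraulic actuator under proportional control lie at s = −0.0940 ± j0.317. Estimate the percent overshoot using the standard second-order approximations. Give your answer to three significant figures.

%OS ≈ 39.4%

The poles are at −σ ± jω_d with σ = 0.0940 and ω_d = 0.317, so ω_n = √(σ²+ω_d²) = 0.331 rad/s and ζ = σ/ω_n = 0.284.
Overshoot: exp(−π·0.284/√(1−0.284²)) = 0.394, i.e. 39.4%.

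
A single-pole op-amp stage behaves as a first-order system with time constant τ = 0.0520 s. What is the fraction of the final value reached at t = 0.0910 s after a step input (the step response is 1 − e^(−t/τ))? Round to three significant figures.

y(t)/y_∞ = 1 − e^(−t/τ) = 1 − e^(−0.0910/0.0520) = 1 − e^(−1.75) = 0.826.

y/y_∞ ≈ 0.826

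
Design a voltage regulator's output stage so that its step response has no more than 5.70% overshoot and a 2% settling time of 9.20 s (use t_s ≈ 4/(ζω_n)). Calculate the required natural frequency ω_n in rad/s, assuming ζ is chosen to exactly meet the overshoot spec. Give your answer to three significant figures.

Inverting the overshoot relation: ζ = |ln 0.0570|/√(π² + ln²0.0570) = 0.674.
Then ω_n = 4/(ζ t_s) = 4/(0.674 × 9.20) = 0.645 rad/s.

ω_n ≈ 0.645 rad/s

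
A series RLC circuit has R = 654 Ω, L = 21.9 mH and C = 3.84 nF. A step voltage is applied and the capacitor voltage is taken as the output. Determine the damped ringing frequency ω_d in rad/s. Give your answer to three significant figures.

ω_d ≈ 108000 rad/s

For a series RLC circuit (capacitor voltage as output), ω_n = 1/√(LC) = 1/√(21.9 mH · 3.84 nF) = 109000 rad/s.
ζ = (R/2)·√(C/L) = (654/2)·√(3.84 nF/21.9 mH) = 0.137.
The damped frequency ω_d = ω_n√(1−ζ²) = 108000 rad/s.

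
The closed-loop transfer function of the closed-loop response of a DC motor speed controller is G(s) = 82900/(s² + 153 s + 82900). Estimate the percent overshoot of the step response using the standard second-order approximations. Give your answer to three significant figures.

%OS ≈ 42.1%

ω_n = √82900 = 288 rad/s; ζ = 153/(2·288) = 0.266.
Overshoot: exp(−π·0.266/√(1−0.266²)) = 0.421, i.e. 42.1%.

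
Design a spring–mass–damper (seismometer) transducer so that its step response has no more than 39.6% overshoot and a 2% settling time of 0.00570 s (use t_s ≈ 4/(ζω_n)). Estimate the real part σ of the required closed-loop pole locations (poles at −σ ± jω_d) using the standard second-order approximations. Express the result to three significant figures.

σ ≈ 702

The settling-time spec alone fixes σ = ζω_n = 4/t_s = 4/0.00570 = 702.
(Overshoot then fixes ζ = 0.283 and hence ω_d = σ·√(1−ζ²)/ζ = 2380 rad/s.)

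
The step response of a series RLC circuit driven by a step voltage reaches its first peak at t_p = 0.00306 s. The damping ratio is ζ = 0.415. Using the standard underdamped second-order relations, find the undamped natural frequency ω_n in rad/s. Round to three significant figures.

Peak time t_p = π/ω_d, so ω_d = π/t_p = π/0.00306 = 1030 rad/s.
ω_n = ω_d/√(1−ζ²) = 1030/√0.828 = 1130 rad/s.

ω_n ≈ 1130 rad/s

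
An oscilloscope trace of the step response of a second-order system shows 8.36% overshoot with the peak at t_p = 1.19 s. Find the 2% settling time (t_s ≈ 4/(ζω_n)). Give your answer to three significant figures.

t_s ≈ 1.92 s

ζ from %OS: ζ = |ln 0.0836|/√(π²+ln²0.0836) = 0.620.
t_p = π/ω_d ⇒ ω_d = 2.64 rad/s; then ω_n = ω_d/√(1−ζ²) = 3.36 rad/s.
t_s ≈ 4/(ζω_n) = 4/(0.620·3.36) = 1.92 s.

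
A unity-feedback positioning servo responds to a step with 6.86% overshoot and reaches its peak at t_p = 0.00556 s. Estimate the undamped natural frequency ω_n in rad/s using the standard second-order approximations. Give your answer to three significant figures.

ω_n ≈ 743 rad/s

ζ from %OS: ζ = |ln 0.0686|/√(π²+ln²0.0686) = 0.649.
t_p = π/ω_d ⇒ ω_d = 565 rad/s; then ω_n = ω_d/√(1−ζ²) = 743 rad/s.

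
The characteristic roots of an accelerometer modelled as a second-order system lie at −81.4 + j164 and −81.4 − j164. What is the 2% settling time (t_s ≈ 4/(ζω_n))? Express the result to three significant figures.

t_s ≈ 0.0491 s

For poles at −σ ± jω_d, ζω_n = σ = 81.4, so t_s ≈ 4/σ = 0.0491 s.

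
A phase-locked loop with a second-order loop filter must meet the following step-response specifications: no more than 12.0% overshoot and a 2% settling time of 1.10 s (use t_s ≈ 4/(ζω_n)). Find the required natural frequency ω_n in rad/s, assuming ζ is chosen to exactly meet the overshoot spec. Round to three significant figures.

ω_n ≈ 6.50 rad/s

Inverting the overshoot relation: ζ = |ln 0.120|/√(π² + ln²0.120) = 0.559.
From t_s ≈ 4/(ζω_n): ω_n = 4/(ζ·t_s) = 4/(0.559·1.10) = 6.50 rad/s.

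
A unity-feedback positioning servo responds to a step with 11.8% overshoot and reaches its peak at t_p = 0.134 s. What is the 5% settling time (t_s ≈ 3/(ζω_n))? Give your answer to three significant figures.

t_s ≈ 0.188 s

ζ from %OS: ζ = |ln 0.118|/√(π²+ln²0.118) = 0.562.
t_p = π/ω_d ⇒ ω_d = 23.4 rad/s; then ω_n = ω_d/√(1−ζ²) = 28.4 rad/s.
t_s ≈ 3/(ζω_n) = 3/(0.562·28.4) = 0.188 s.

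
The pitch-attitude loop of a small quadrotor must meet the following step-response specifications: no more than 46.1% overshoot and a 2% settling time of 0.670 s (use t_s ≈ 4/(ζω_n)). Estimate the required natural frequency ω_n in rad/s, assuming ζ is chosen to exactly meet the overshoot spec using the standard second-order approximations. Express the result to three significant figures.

ω_n ≈ 24.9 rad/s

ζ = −ln(OS)/√(π² + (ln OS)²). With OS = 0.461, ln OS = −0.7744 and ζ = 0.7744/3.236 = 0.239.
From t_s ≈ 4/(ζω_n): ω_n = 4/(ζ·t_s) = 4/(0.239·0.670) = 24.9 rad/s.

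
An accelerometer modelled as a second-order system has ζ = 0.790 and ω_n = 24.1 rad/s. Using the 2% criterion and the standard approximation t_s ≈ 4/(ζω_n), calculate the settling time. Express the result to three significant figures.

t_s ≈ 0.210 s

t_s ≈ 4/(ζω_n) = 4/(0.790 × 24.1) = 0.210 s.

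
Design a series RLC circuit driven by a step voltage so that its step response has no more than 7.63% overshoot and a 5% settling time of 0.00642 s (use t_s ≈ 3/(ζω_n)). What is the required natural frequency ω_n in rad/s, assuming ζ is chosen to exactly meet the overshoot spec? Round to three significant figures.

ω_n ≈ 737 rad/s

ζ = −ln(OS)/√(π² + (ln OS)²). With OS = 0.0763, ln OS = −2.573 and ζ = 2.573/4.061 = 0.634.
Then ω_n = 3/(ζ t_s) = 3/(0.634 × 0.00642) = 737 rad/s.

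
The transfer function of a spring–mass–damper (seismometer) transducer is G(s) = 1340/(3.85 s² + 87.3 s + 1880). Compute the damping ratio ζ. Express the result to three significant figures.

ζ ≈ 0.513

Dividing through by 3.85: denominator becomes s² + 22.68 s + 488.3.
So ω_n = √488.3 = 22.1 rad/s and ζ = 22.68/(2·22.1) = 0.513.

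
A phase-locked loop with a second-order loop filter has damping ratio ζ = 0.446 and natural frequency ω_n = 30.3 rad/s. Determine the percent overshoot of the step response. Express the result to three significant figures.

For an underdamped second-order system, %OS = 100·exp(−πζ/√(1−ζ²)).
πζ/√(1−ζ²) = π·0.446/√(1−0.199) = 1.565, so %OS = 100·e^(−1.565) = 20.9%.

%OS ≈ 20.9%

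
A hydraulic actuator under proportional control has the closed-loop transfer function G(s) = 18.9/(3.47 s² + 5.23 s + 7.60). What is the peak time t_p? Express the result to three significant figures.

Dividing through by 3.47: denominator becomes s² + 1.507 s + 2.190.
So ω_n = √2.190 = 1.48 rad/s and ζ = 1.507/(2·1.48) = 0.509.
The damped frequency ω_d = ω_n√(1−ζ²) = 1.27 rad/s. t_p = π/ω_d = 2.47 s.

t_p ≈ 2.47 s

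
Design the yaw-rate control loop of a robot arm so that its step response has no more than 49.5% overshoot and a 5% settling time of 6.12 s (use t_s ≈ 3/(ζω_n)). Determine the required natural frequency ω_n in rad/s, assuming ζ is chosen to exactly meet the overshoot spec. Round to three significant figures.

ω_n ≈ 2.24 rad/s

Inverting the overshoot relation: ζ = |ln 0.495|/√(π² + ln²0.495) = 0.218.
Then ω_n = 3/(ζ t_s) = 3/(0.218 × 6.12) = 2.24 rad/s.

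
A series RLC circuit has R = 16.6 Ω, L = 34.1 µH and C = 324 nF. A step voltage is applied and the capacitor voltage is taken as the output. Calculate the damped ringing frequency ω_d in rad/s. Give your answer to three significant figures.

For a series RLC circuit (capacitor voltage as output), ω_n = 1/√(LC) = 1/√(34.1 µH · 324 nF) = 301000 rad/s.
ζ = (R/2)·√(C/L) = (16.6/2)·√(324 nF/34.1 µH) = 0.809.
The damped frequency ω_d = ω_n√(1−ζ²) = 177000 rad/s.

ω_d ≈ 177000 rad/s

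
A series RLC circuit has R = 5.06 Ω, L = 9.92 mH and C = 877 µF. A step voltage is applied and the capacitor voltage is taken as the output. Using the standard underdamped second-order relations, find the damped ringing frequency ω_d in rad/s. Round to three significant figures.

ω_d ≈ 223 rad/s

For a series RLC circuit (capacitor voltage as output), ω_n = 1/√(LC) = 1/√(9.92 mH · 877 µF) = 339 rad/s.
ζ = (R/2)·√(C/L) = (5.06/2)·√(877 µF/9.92 mH) = 0.752.
The damped frequency ω_d = ω_n√(1−ζ²) = 223 rad/s.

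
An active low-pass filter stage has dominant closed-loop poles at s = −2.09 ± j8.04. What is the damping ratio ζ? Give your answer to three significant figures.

The poles are at −σ ± jω_d with σ = 2.09 and ω_d = 8.04, so ω_n = √(σ²+ω_d²) = 8.31 rad/s and ζ = σ/ω_n = 0.252.

ζ ≈ 0.252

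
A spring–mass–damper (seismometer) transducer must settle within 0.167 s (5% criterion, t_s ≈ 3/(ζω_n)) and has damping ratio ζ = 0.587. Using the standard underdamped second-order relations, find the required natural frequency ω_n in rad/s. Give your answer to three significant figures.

Rearranging t_s ≈ 3/(ζω_n) gives ω_n = 3/(ζ·t_s) = 3/(0.587 × 0.167) = 30.6 rad/s.

ω_n ≈ 30.6 rad/s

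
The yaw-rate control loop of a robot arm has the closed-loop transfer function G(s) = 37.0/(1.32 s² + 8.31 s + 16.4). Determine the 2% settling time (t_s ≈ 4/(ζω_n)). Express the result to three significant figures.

t_s ≈ 1.27 s

Dividing through by 1.32: denominator becomes s² + 6.295 s + 12.42.
So ω_n = √12.42 = 3.52 rad/s and ζ = 6.295/(2·3.52) = 0.893.
t_s ≈ 4/(ζω_n) = 1.27 s.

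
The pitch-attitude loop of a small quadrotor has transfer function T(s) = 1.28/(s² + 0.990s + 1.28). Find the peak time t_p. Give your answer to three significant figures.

t_p ≈ 3.09 s

Matching coefficients with s² + 2ζω_n s + ω_n² gives ω_n² = 1.28 ⇒ ω_n = 1.13 rad/s, and ζ = 0.990/(2ω_n) = 0.438.
ω_d = ω_n√(1−ζ²) = 1.02 rad/s. Then t_p = π/ω_d = 3.09 s.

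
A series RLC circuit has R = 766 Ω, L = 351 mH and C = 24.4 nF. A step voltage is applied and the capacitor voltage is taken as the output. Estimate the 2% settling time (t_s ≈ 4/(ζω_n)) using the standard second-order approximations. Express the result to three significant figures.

For a series RLC circuit (capacitor voltage as output), ω_n = 1/√(LC) = 1/√(351 mH · 24.4 nF) = 10800 rad/s.
ζ = (R/2)·√(C/L) = (766/2)·√(24.4 nF/351 mH) = 0.101.
t_s ≈ 4/(ζω_n) = 0.00367 s.

t_s ≈ 0.00367 s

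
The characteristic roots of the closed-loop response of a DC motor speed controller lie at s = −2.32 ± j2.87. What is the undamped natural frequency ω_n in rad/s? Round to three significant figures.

With σ = 2.32, ω_d = 2.87: ω_n = √(σ²+ω_d²) = 3.69 rad/s, ζ = σ/ω_n = 0.629.

ω_n ≈ 3.69 rad/s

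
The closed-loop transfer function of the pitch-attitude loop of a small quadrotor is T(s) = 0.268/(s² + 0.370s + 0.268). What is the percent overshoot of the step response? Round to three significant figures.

ω_n = √0.268 = 0.518 rad/s; ζ = 0.370/(2·0.518) = 0.357.
%OS = 100 e^{−πζ/√(1−ζ²)} with ζ = 0.357 gives 30.1%.

%OS ≈ 30.1%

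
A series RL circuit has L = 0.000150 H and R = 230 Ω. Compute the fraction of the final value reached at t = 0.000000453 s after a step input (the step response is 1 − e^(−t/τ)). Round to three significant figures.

τ = L/R = 0.000150/230 = 0.000000652 s.
y(t)/y_∞ = 1 − e^(−t/τ) = 1 − e^(−0.000000453/0.000000652) = 1 − e^(−0.695) = 0.501.

y/y_∞ ≈ 0.501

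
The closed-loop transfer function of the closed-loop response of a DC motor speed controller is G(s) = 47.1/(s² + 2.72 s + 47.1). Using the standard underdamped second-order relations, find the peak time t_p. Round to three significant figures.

t_p ≈ 0.467 s

ω_n = √47.1 = 6.86 rad/s; ζ = 2.72/(2·6.86) = 0.198.
The damped frequency ω_d = ω_n√(1−ζ²) = 6.73 rad/s. Then t_p = π/ω_d = 0.467 s.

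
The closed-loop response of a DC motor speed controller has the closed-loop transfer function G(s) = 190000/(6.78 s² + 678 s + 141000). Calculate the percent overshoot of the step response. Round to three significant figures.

%OS ≈ 31.3%

Dividing through by 6.78: denominator becomes s² + 100.0 s + 20800.
So ω_n = √20800 = 144 rad/s and ζ = 100.0/(2·144) = 0.347.
%OS = 100·exp(−πζ/√(1−ζ²)) = 31.3%.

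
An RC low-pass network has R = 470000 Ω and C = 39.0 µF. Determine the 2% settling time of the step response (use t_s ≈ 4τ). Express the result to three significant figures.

t_s ≈ 73.3 s

τ = RC = 470000 × 39.0 µF = 18.3 s.
t_s ≈ 4τ = 73.3 s.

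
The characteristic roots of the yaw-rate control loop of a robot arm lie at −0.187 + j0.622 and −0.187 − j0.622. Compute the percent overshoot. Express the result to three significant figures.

With σ = 0.187, ω_d = 0.622: ω_n = √(σ²+ω_d²) = 0.650 rad/s, ζ = σ/ω_n = 0.288.
Overshoot: exp(−π·0.288/√(1−0.288²)) = 0.389, i.e. 38.9%.

%OS ≈ 38.9%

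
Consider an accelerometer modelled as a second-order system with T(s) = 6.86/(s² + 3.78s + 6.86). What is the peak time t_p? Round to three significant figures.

Comparing the denominator to s² + 2ζω_n s + ω_n²: ω_n = √6.86 = 2.62 rad/s, and 2ζω_n = 3.78 so ζ = 3.78/(2·2.62) = 0.722.
ω_d = 2.62·√(1 − 0.722²) = 1.81 rad/s. Then t_p = π/ω_d = 1.73 s.

t_p ≈ 1.73 s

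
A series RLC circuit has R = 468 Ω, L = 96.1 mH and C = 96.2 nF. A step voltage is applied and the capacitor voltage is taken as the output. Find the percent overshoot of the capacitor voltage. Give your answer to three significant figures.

For a series RLC circuit (capacitor voltage as output), ω_n = 1/√(LC) = 1/√(96.1 mH · 96.2 nF) = 10400 rad/s.
ζ = (R/2)·√(C/L) = (468/2)·√(96.2 nF/96.1 mH) = 0.234.
%OS = 100 e^{−πζ/√(1−ζ²)} with ζ = 0.234 gives 46.9%.

%OS ≈ 46.9%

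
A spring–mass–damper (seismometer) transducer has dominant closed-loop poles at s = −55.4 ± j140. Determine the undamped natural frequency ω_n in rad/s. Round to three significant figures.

ω_n ≈ 151 rad/s

With σ = 55.4, ω_d = 140: ω_n = √(σ²+ω_d²) = 151 rad/s, ζ = σ/ω_n = 0.368.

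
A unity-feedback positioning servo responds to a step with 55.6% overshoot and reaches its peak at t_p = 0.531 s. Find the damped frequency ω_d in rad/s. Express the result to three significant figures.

ω_d ≈ 5.92 rad/s

t_p = π/ω_d, so ω_d = π/0.531 = 5.92 rad/s.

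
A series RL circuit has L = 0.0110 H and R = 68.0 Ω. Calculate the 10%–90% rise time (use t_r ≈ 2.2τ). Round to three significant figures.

τ = L/R = 0.0110/68.0 = 0.000162 s.
t_r ≈ 2.2τ = 0.000356 s.

t_r ≈ 0.000356 s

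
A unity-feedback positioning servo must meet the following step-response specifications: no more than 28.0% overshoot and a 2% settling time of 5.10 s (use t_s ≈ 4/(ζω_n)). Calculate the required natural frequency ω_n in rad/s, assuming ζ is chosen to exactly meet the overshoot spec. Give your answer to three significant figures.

ω_n ≈ 2.09 rad/s

Inverting the overshoot relation: ζ = |ln 0.280|/√(π² + ln²0.280) = 0.376.
From t_s ≈ 4/(ζω_n): ω_n = 4/(ζ·t_s) = 4/(0.376·5.10) = 2.09 rad/s.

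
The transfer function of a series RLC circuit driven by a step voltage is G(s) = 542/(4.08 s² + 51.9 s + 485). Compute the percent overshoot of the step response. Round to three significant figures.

%OS ≈ 10.5%

Dividing through by 4.08: denominator becomes s² + 12.72 s + 118.9.
So ω_n = √118.9 = 10.9 rad/s and ζ = 12.72/(2·10.9) = 0.583.
%OS = 100 e^{−πζ/√(1−ζ²)} with ζ = 0.583 gives 10.5%.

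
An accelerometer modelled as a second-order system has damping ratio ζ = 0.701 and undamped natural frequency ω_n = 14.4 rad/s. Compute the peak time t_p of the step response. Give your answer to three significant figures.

t_p ≈ 0.306 s

The damped frequency is ω_d = ω_n√(1−ζ²) = 14.4·√(1−0.491) = 10.3 rad/s.
Peak time t_p = π/ω_d = π/10.3 = 0.306 s.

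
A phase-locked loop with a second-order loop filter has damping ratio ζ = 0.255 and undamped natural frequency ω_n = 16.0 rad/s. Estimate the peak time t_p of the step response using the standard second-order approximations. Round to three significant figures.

The damped frequency is ω_d = ω_n√(1−ζ²) = 16.0·√(1−0.0650) = 15.5 rad/s.
Peak time t_p = π/ω_d = π/15.5 = 0.203 s.

t_p ≈ 0.203 s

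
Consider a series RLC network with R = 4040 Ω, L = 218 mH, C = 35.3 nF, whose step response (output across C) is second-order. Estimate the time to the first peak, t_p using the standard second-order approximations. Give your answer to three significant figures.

For a series RLC circuit (capacitor voltage as output), ω_n = 1/√(LC) = 1/√(218 mH · 35.3 nF) = 11400 rad/s.
ζ = (R/2)·√(C/L) = (4040/2)·√(35.3 nF/218 mH) = 0.813.
The damped frequency ω_d = ω_n√(1−ζ²) = 6640 rad/s. t_p = π/ω_d = 0.000473 s.

t_p ≈ 0.000473 s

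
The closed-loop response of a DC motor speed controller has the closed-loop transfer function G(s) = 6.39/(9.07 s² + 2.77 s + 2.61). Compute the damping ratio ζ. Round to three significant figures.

ζ ≈ 0.285

Dividing through by 9.07: denominator becomes s² + 0.3054 s + 0.2878.
So ω_n = √0.2878 = 0.536 rad/s and ζ = 0.3054/(2·0.536) = 0.285.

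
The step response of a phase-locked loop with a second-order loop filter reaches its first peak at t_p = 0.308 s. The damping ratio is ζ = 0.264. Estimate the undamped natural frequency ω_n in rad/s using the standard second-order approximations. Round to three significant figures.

Peak time t_p = π/ω_d, so ω_d = π/t_p = π/0.308 = 10.2 rad/s.
ω_n = ω_d/√(1−ζ²) = 10.2/√0.930 = 10.6 rad/s.

ω_n ≈ 10.6 rad/s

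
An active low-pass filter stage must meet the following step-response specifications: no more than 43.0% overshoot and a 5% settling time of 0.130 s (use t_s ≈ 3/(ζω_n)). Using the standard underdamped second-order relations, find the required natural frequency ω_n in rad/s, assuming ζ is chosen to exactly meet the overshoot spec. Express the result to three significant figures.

ω_n ≈ 88.9 rad/s

ζ = −ln(OS)/√(π² + (ln OS)²). With OS = 0.430, ln OS = −0.8440 and ζ = 0.8440/3.253 = 0.259.
Then ω_n = 3/(ζ t_s) = 3/(0.259 × 0.130) = 88.9 rad/s.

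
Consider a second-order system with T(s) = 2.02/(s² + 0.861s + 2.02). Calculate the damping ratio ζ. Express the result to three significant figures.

ζ ≈ 0.303

Matching coefficients with s² + 2ζω_n s + ω_n² gives ω_n² = 2.02 ⇒ ω_n = 1.42 rad/s, and ζ = 0.861/(2ω_n) = 0.303.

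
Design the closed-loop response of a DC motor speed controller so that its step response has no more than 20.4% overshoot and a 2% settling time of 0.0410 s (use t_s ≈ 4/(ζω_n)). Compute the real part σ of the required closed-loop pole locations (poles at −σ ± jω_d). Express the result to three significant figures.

The settling-time spec alone fixes σ = ζω_n = 4/t_s = 4/0.0410 = 97.6.
(Overshoot then fixes ζ = 0.451 and hence ω_d = σ·√(1−ζ²)/ζ = 193 rad/s.)

σ ≈ 97.6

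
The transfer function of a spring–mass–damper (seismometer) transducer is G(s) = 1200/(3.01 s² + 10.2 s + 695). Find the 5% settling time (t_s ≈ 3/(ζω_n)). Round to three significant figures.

t_s ≈ 1.77 s

Dividing through by 3.01: denominator becomes s² + 3.389 s + 230.9.
So ω_n = √230.9 = 15.2 rad/s and ζ = 3.389/(2·15.2) = 0.112.
t_s ≈ 3/(ζω_n) = 1.77 s.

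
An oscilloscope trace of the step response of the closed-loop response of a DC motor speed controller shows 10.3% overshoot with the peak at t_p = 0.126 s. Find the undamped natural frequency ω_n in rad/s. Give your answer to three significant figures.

ω_n ≈ 30.8 rad/s

From the overshoot, ζ = −ln(OS)/√(π²+ln²(OS)) = 0.586.
From t_p = π/ω_d, ω_d = π/0.126 = 24.9 rad/s, so ω_n = ω_d/√(1−ζ²) = 30.8 rad/s.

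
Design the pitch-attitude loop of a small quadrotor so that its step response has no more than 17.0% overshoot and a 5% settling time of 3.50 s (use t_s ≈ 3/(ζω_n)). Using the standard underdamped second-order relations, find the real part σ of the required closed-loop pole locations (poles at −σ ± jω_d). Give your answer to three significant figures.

σ ≈ 0.857

The settling-time spec alone fixes σ = ζω_n = 3/t_s = 3/3.50 = 0.857.
(Overshoot then fixes ζ = 0.491 and hence ω_d = σ·√(1−ζ²)/ζ = 1.52 rad/s.)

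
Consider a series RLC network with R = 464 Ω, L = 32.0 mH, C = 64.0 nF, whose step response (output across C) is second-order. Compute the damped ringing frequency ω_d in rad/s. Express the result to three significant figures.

ω_d ≈ 20900 rad/s

For a series RLC circuit (capacitor voltage as output), ω_n = 1/√(LC) = 1/√(32.0 mH · 64.0 nF) = 22100 rad/s.
ζ = (R/2)·√(C/L) = (464/2)·√(64.0 nF/32.0 mH) = 0.328.
ω_d = ω_n√(1−ζ²) = 20900 rad/s.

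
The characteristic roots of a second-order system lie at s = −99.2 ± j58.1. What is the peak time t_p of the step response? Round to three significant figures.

t_p ≈ 0.0541 s

t_p = π/ω_d with ω_d = 58.1 (the imaginary part), so t_p = 0.0541 s.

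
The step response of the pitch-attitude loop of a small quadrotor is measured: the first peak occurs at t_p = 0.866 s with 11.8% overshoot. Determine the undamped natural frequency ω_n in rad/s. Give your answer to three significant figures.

From the overshoot, ζ = −ln(OS)/√(π²+ln²(OS)) = 0.562.
t_p = π/ω_d ⇒ ω_d = 3.63 rad/s; then ω_n = ω_d/√(1−ζ²) = 4.39 rad/s.

ω_n ≈ 4.39 rad/s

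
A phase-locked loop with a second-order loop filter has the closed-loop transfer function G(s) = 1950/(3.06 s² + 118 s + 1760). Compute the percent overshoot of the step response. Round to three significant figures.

Dividing through by 3.06: denominator becomes s² + 38.56 s + 575.2.
So ω_n = √575.2 = 24.0 rad/s and ζ = 38.56/(2·24.0) = 0.804.
Overshoot: exp(−π·0.804/√(1−0.804²)) = 0.0143, i.e. 1.43%.

%OS ≈ 1.43%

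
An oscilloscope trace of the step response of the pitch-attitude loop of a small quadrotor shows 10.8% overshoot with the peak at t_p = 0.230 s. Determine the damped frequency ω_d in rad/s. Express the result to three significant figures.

t_p = π/ω_d, so ω_d = π/0.230 = 13.7 rad/s.

ω_d ≈ 13.7 rad/s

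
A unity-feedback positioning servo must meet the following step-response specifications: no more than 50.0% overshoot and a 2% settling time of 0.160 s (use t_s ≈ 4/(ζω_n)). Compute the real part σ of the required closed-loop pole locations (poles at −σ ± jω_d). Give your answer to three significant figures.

The settling-time spec alone fixes σ = ζω_n = 4/t_s = 4/0.160 = 25.0.
(Overshoot then fixes ζ = 0.215 and hence ω_d = σ·√(1−ζ²)/ζ = 113 rad/s.)

σ ≈ 25.0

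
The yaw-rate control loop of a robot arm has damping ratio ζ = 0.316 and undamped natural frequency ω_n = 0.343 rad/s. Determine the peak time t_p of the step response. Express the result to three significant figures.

The damped frequency is ω_d = ω_n√(1−ζ²) = 0.343·√(1−0.0999) = 0.325 rad/s.
Peak time t_p = π/ω_d = π/0.325 = 9.65 s.

t_p ≈ 9.65 s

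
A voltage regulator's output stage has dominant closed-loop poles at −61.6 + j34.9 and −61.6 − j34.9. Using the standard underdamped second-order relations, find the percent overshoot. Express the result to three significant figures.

The poles are at −σ ± jω_d with σ = 61.6 and ω_d = 34.9, so ω_n = √(σ²+ω_d²) = 70.8 rad/s and ζ = σ/ω_n = 0.870.
Overshoot: exp(−π·0.870/√(1−0.870²)) = 0.00391, i.e. 0.391%.

%OS ≈ 0.391%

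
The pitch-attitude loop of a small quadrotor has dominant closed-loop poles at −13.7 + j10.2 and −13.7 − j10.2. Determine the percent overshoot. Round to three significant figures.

|pole| = ω_n = √(13.7² + 10.2²) = 17.1 rad/s; ζ = cos θ = σ/ω_n = 0.802.
Overshoot: exp(−π·0.802/√(1−0.802²)) = 0.0147, i.e. 1.47%.

%OS ≈ 1.47%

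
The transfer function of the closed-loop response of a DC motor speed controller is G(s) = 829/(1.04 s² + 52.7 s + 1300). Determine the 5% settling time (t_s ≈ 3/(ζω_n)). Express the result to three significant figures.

t_s ≈ 0.118 s

Dividing through by 1.04: denominator becomes s² + 50.67 s + 1250.
So ω_n = √1250 = 35.4 rad/s and ζ = 50.67/(2·35.4) = 0.717.
t_s ≈ 3/(ζω_n) = 0.118 s.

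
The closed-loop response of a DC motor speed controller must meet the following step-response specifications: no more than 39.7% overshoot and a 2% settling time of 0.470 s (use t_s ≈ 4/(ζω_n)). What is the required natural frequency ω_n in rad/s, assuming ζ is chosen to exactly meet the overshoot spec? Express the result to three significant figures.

ω_n ≈ 30.2 rad/s

ζ = −ln(OS)/√(π² + (ln OS)²). With OS = 0.397, ln OS = −0.9238 and ζ = 0.9238/3.275 = 0.282.
From t_s ≈ 4/(ζω_n): ω_n = 4/(ζ·t_s) = 4/(0.282·0.470) = 30.2 rad/s.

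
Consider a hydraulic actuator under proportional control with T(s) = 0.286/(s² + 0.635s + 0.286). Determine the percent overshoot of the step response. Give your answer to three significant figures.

%OS ≈ 9.85%

Matching coefficients with s² + 2ζω_n s + ω_n² gives ω_n² = 0.286 ⇒ ω_n = 0.535 rad/s, and ζ = 0.635/(2ω_n) = 0.594.
%OS = 100 e^{−πζ/√(1−ζ²)} with ζ = 0.594 gives 9.85%.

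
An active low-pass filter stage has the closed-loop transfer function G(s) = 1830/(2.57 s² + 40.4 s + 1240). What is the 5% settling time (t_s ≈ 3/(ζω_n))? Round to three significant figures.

t_s ≈ 0.382 s

Dividing through by 2.57: denominator becomes s² + 15.72 s + 482.5.
So ω_n = √482.5 = 22.0 rad/s and ζ = 15.72/(2·22.0) = 0.358.
t_s ≈ 3/(ζω_n) = 0.382 s.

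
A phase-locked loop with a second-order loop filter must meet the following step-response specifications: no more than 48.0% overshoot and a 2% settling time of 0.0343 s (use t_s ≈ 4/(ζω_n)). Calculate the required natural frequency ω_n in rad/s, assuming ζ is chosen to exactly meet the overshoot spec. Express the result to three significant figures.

ω_n ≈ 513 rad/s

Inverting the overshoot relation: ζ = |ln 0.480|/√(π² + ln²0.480) = 0.228.
From t_s ≈ 4/(ζω_n): ω_n = 4/(ζ·t_s) = 4/(0.228·0.0343) = 513 rad/s.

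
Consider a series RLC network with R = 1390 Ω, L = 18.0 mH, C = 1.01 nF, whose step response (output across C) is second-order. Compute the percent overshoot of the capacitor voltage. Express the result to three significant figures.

For a series RLC circuit (capacitor voltage as output), ω_n = 1/√(LC) = 1/√(18.0 mH · 1.01 nF) = 235000 rad/s.
ζ = (R/2)·√(C/L) = (1390/2)·√(1.01 nF/18.0 mH) = 0.165.
%OS = 100 e^{−πζ/√(1−ζ²)} with ζ = 0.165 gives 59.2%.

%OS ≈ 59.2%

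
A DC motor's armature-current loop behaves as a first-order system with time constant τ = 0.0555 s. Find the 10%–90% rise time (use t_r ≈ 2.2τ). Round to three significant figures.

t_r ≈ 2.2τ = 0.122 s.

t_r ≈ 0.122 s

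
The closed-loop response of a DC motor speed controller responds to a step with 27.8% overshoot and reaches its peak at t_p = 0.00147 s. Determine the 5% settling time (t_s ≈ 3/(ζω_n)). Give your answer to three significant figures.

ζ from %OS: ζ = |ln 0.278|/√(π²+ln²0.278) = 0.377.
From t_p = π/ω_d, ω_d = π/0.00147 = 2140 rad/s, so ω_n = ω_d/√(1−ζ²) = 2310 rad/s.
t_s ≈ 3/(ζω_n) = 3/(0.377·2310) = 0.00344 s.

t_s ≈ 0.00344 s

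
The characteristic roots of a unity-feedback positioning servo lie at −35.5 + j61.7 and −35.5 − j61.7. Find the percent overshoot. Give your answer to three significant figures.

With σ = 35.5, ω_d = 61.7: ω_n = √(σ²+ω_d²) = 71.2 rad/s, ζ = σ/ω_n = 0.499.
%OS = 100·exp(−πζ/√(1−ζ²)) = 16.4%.

%OS ≈ 16.4%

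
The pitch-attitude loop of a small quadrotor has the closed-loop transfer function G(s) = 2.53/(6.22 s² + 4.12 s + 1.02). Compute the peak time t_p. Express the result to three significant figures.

Dividing through by 6.22: denominator becomes s² + 0.6624 s + 0.1640.
So ω_n = √0.1640 = 0.405 rad/s and ζ = 0.6624/(2·0.405) = 0.818.
The damped frequency ω_d = ω_n√(1−ζ²) = 0.233 rad/s. t_p = π/ω_d = 13.5 s.

t_p ≈ 13.5 s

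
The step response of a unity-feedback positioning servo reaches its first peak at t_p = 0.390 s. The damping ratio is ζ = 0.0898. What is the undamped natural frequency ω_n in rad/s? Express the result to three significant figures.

Peak time t_p = π/ω_d, so ω_d = π/t_p = π/0.390 = 8.06 rad/s.
ω_n = ω_d/√(1−ζ²) = 8.06/√0.992 = 8.09 rad/s.

ω_n ≈ 8.09 rad/s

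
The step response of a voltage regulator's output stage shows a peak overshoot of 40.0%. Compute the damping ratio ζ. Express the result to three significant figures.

ζ = −ln(OS)/√(π² + (ln OS)²). With OS = 0.400, ln OS = −0.9163 and ζ = 0.9163/3.272 = 0.280.

ζ ≈ 0.280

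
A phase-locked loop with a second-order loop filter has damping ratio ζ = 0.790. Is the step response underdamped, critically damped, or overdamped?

underdamped

Since ζ = 0.790 < 1, the system is underdamped.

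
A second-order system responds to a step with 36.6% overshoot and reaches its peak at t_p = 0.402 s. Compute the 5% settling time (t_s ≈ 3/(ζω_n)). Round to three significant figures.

t_s ≈ 1.20 s

The overshoot fixes ζ = −ln(OS)/√(π²+ln²(OS)) = 0.305.
From t_p = π/ω_d, ω_d = π/0.402 = 7.81 rad/s, so ω_n = ω_d/√(1−ζ²) = 8.21 rad/s.
t_s ≈ 3/(ζω_n) = 3/(0.305·8.21) = 1.20 s.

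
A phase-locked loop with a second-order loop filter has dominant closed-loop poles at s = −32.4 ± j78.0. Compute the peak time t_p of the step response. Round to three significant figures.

t_p = π/ω_d with ω_d = 78.0 (the imaginary part), so t_p = 0.0403 s.

t_p ≈ 0.0403 s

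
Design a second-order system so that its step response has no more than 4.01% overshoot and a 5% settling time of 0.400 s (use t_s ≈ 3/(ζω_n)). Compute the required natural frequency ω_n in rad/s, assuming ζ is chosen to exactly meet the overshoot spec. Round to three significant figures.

ω_n ≈ 10.5 rad/s

Inverting the overshoot relation: ζ = |ln 0.0401|/√(π² + ln²0.0401) = 0.715.
From t_s ≈ 3/(ζω_n): ω_n = 3/(ζ·t_s) = 3/(0.715·0.400) = 10.5 rad/s.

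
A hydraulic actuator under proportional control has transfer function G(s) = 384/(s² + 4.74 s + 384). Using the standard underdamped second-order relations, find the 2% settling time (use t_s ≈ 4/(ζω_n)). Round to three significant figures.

t_s ≈ 1.69 s

ω_n = √384 = 19.6 rad/s; ζ = 4.74/(2·19.6) = 0.121.
t_s ≈ 4/(ζω_n) = 4/(0.121·19.6) = 1.69 s.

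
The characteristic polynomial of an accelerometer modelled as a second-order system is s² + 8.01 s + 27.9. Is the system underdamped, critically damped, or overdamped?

a² − 4b = 8.01² − 4·27.9 < 0 (complex roots); the system is underdamped.

underdamped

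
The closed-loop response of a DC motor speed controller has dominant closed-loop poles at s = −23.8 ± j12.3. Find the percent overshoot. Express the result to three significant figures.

%OS ≈ 0.229%

The poles are at −σ ± jω_d with σ = 23.8 and ω_d = 12.3, so ω_n = √(σ²+ω_d²) = 26.8 rad/s and ζ = σ/ω_n = 0.888.
%OS = 100 e^{−πζ/√(1−ζ²)} with ζ = 0.888 gives 0.229%.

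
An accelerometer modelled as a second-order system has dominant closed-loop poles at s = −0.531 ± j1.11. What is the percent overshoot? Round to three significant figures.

%OS ≈ 22.2%

|pole| = ω_n = √(0.531² + 1.11²) = 1.23 rad/s; ζ = cos θ = σ/ω_n = 0.432.
%OS = 100 e^{−πζ/√(1−ζ²)} with ζ = 0.432 gives 22.2%.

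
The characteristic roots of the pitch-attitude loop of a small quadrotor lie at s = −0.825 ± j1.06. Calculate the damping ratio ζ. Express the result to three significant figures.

ζ ≈ 0.614

With σ = 0.825, ω_d = 1.06: ω_n = √(σ²+ω_d²) = 1.34 rad/s, ζ = σ/ω_n = 0.614.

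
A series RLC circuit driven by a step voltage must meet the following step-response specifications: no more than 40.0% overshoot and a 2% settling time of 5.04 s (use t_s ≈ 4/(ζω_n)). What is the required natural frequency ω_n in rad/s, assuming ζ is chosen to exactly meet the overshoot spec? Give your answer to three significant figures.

ω_n ≈ 2.83 rad/s

From %OS = 100·exp(−πζ/√(1−ζ²)), invert to get ζ = −ln(OS)/√(π² + ln²(OS)) with OS = 0.400.
−ln 0.400 = 0.9163, so ζ = 0.9163/√(π² + 0.8396) = 0.280.
From t_s ≈ 4/(ζω_n): ω_n = 4/(ζ·t_s) = 4/(0.280·5.04) = 2.83 rad/s.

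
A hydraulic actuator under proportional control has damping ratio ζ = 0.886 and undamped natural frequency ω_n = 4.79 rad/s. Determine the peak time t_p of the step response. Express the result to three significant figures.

t_p ≈ 1.41 s

The damped frequency is ω_d = ω_n√(1−ζ²) = 4.79·√(1−0.785) = 2.22 rad/s.
Peak time t_p = π/ω_d = π/2.22 = 1.41 s.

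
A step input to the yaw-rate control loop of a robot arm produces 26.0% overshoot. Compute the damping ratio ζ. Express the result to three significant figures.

ζ ≈ 0.394

Inverting the overshoot relation: ζ = |ln 0.260|/√(π² + ln²0.260) = 0.394.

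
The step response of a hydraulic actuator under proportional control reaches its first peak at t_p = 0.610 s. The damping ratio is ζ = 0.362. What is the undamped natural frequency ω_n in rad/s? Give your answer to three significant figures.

ω_n ≈ 5.52 rad/s

Peak time t_p = π/ω_d, so ω_d = π/t_p = π/0.610 = 5.15 rad/s.
ω_n = ω_d/√(1−ζ²) = 5.15/√0.869 = 5.52 rad/s.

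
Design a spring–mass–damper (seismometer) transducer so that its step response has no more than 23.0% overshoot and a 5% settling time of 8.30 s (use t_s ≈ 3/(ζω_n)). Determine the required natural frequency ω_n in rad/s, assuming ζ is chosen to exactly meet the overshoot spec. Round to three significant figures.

ω_n ≈ 0.853 rad/s

From %OS = 100·exp(−πζ/√(1−ζ²)), invert to get ζ = −ln(OS)/√(π² + ln²(OS)) with OS = 0.230.
−ln 0.230 = 1.470, so ζ = 1.470/√(π² + 2.160) = 0.424.
Then ω_n = 3/(ζ t_s) = 3/(0.424 × 8.30) = 0.853 rad/s.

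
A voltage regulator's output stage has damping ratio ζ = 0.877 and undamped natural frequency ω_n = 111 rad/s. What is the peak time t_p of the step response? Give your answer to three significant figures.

The damped frequency is ω_d = ω_n√(1−ζ²) = 111·√(1−0.769) = 53.3 rad/s.
Peak time t_p = π/ω_d = π/53.3 = 0.0589 s.

t_p ≈ 0.0589 s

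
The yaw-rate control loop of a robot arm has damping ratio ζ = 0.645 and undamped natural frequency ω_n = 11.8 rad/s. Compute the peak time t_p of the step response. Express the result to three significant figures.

t_p ≈ 0.348 s

The damped frequency is ω_d = ω_n√(1−ζ²) = 11.8·√(1−0.416) = 9.02 rad/s.
Peak time t_p = π/ω_d = π/9.02 = 0.348 s.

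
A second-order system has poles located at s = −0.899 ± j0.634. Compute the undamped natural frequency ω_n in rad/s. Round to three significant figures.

ω_n ≈ 1.10 rad/s

The poles are at −σ ± jω_d with σ = 0.899 and ω_d = 0.634, so ω_n = √(σ²+ω_d²) = 1.10 rad/s and ζ = σ/ω_n = 0.817.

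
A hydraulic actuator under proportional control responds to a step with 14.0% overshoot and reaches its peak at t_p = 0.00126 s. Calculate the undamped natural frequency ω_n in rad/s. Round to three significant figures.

The overshoot fixes ζ = −ln(OS)/√(π²+ln²(OS)) = 0.531.
t_p = π/ω_d ⇒ ω_d = 2490 rad/s; then ω_n = ω_d/√(1−ζ²) = 2940 rad/s.

ω_n ≈ 2940 rad/s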